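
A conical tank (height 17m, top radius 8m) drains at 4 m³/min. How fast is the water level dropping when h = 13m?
289/(2704π) ≈ 0.03402 m/min

r/h = 8/17, so r = (8/17)h
V = (1/3)πr²h = (1/3)π((8/17)h)²h = (64/867)πh³
dV/dh = (64/289)πh²
dh/dt = (dV/dt)/(dV/dh) = -4/((64/289)π·13²) = -289/(2704π) m/min
The level is dropping at 289/(2704π) ≈ 0.03402 m/min.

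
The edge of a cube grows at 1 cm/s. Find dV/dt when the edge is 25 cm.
1875 cm³/s

V = s³
dV/dt = 3s² · ds/dt = 3·25²·1 = 1875 cm³/s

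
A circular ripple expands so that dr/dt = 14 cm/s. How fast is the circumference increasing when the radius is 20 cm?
28π cm/s

C = 2πr
dC/dt = 2π · dr/dt = 2π · 14 = 28π cm/s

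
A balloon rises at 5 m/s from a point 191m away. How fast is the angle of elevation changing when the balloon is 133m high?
0.01763 rad/s

tan(θ) = y/191
sec²(θ) · dθ/dt = (1/191) · dy/dt
dθ/dt = cos²(θ)/191 · 5 = 191/(191² + 133²) · 5
dθ/dt = 0.01763 rad/s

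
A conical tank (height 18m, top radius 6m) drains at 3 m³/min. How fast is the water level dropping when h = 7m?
27/(49π) ≈ 0.1754 m/min

r/h = 6/18, so r = (1/3)h
V = (1/3)πr²h = (1/3)π((1/3)h)²h = (1/27)πh³
dV/dh = (1/9)πh²
dh/dt = (dV/dt)/(dV/dh) = -3/((1/9)π·7²) = -27/(49π) m/min
The level is dropping at 27/(49π) ≈ 0.1754 m/min.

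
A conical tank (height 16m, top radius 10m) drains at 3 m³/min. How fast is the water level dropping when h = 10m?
48/(625π) ≈ 0.02445 m/min

r/h = 10/16, so r = (5/8)h
V = (1/3)πr²h = (1/3)π((5/8)h)²h = (25/192)πh³
dV/dh = (25/64)πh²
dh/dt = (dV/dt)/(dV/dh) = -3/((25/64)π·10²) = -48/(625π) m/min
The level is dropping at 48/(625π) ≈ 0.02445 m/min.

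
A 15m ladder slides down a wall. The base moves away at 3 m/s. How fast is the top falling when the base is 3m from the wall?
√6/4 ≈ 0.6124 m/s

x² + y² = 15²
2x·dx/dt + 2y·dy/dt = 0
dy/dt = -x/y · dx/dt = -3/(6√6) · 3 = -√6/4 m/s
The top is descending at √6/4 ≈ 0.6124 m/s.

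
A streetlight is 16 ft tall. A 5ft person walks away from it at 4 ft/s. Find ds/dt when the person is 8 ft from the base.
20/11 ft/s

By similar triangles: 16/(x+s) = 5/s
Solving: s = 5x/11
ds/dt = 5/11 · dx/dt = 5/11 · 4 = 20/11 ft/s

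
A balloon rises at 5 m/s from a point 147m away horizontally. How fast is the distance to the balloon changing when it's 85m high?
425√28834/28834 ≈ 2.503 m/s

z² = 147² + y²
z = √(147² + 85²) = √28834
dz/dt = y/z · dy/dt = 85/√28834 · 5 = 425√28834/28834 ≈ 2.503 m/s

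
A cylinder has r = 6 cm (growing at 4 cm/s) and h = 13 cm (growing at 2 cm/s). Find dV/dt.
696π cm³/s

V = πr²h
dV/dt = 2πrh·dr/dt + πr²·dh/dt
= 2π(6)(13)(4) + π(6)²(2)
= 696π cm³/s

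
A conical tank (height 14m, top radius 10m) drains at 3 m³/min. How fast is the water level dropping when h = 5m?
147/(625π) ≈ 0.07487 m/min

r/h = 10/14, so r = (5/7)h
V = (1/3)πr²h = (1/3)π((5/7)h)²h = (25/147)πh³
dV/dh = (25/49)πh²
dh/dt = (dV/dt)/(dV/dh) = -3/((25/49)π·5²) = -147/(625π) m/min
The level is dropping at 147/(625π) ≈ 0.07487 m/min.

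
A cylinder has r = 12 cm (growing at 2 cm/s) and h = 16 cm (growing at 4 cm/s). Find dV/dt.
1344π cm³/s

V = πr²h
dV/dt = 2πrh·dr/dt + πr²·dh/dt
= 2π(12)(16)(2) + π(12)²(4)
= 1344π cm³/s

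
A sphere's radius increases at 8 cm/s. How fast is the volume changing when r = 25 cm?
20000π cm³/s

V = (4/3)πr³
dV/dt = dV/dr · dr/dt = 4πr² · 8
At r = 25: dV/dt = 20000π cm³/s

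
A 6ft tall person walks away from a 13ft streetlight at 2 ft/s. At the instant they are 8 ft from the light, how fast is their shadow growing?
12/7 ft/s

By similar triangles: 13/(x+s) = 6/s
Solving: s = 6x/7
ds/dt = 6/7 · dx/dt = 6/7 · 2 = 12/7 ft/s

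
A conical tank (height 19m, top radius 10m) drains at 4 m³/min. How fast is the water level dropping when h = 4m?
361/(400π) ≈ 0.2873 m/min

r/h = 10/19, so r = (10/19)h
V = (1/3)πr²h = (1/3)π((10/19)h)²h = (100/1083)πh³
dV/dh = (100/361)πh²
dh/dt = (dV/dt)/(dV/dh) = -4/((100/361)π·4²) = -361/(400π) m/min
The level is dropping at 361/(400π) ≈ 0.2873 m/min.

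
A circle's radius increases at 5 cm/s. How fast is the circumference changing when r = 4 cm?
10π cm/s

C = 2πr
dC/dt = 2π · dr/dt = 2π · 5 = 10π cm/s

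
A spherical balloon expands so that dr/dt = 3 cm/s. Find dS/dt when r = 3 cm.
72π cm²/s

S = 4πr²
dS/dt = dS/dr · dr/dt = 8πr · 3
At r = 3: dS/dt = 72π cm²/s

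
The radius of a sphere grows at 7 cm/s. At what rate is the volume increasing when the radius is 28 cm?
21952π cm³/s

V = (4/3)πr³
dV/dt = dV/dr · dr/dt = 4πr² · 7
At r = 28: dV/dt = 21952π cm³/s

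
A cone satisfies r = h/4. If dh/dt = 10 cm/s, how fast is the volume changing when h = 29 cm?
4205π/8 cm³/s

V = (1/3)π(h/4)²h = πh³/48
dV/dt = πh²/16 · 10
At h = 29: dV/dt = 4205π/8 cm³/s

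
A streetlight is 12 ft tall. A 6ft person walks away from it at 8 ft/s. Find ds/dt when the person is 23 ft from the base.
8 ft/s

By similar triangles: 12/(x+s) = 6/s
Solving: s = 6x/6
ds/dt = 6/6 · dx/dt = 1 · 8 = 8 ft/s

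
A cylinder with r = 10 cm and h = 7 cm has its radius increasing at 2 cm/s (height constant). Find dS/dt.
108π cm²/s

S = 2πrh + 2πr² (lateral + bases)
dS/dt = (2πh + 4πr)·dr/dt = (2π·7 + 4π·10)·2
= 108π cm²/s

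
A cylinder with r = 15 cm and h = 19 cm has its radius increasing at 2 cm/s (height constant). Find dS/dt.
196π cm²/s

S = 2πrh + 2πr² (lateral + bases)
dS/dt = (2πh + 4πr)·dr/dt = (2π·19 + 4π·15)·2
= 196π cm²/s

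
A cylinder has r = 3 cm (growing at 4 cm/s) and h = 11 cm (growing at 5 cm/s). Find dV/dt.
309π cm³/s

V = πr²h
dV/dt = 2πrh·dr/dt + πr²·dh/dt
= 2π(3)(11)(4) + π(3)²(5)
= 309π cm³/s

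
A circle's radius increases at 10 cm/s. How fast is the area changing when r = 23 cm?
460π cm²/s

A = πr²
dA/dt = 2πr · dr/dt = 2π(23)(10) = 460π cm²/s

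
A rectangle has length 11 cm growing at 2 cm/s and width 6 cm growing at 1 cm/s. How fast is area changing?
23 cm²/s

A = lw
dA/dt = w·dl/dt + l·dw/dt = 6·2 + 11·1 = 23 cm²/s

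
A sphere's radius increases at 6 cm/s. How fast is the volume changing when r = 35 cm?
29400π cm³/s

V = (4/3)πr³
dV/dt = dV/dr · dr/dt = 4πr² · 6
At r = 35: dV/dt = 29400π cm³/s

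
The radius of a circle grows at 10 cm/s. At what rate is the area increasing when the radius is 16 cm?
320π cm²/s

A = πr²
dA/dt = 2πr · dr/dt = 2π(16)(10) = 320π cm²/s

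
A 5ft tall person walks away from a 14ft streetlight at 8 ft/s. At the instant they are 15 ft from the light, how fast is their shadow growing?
40/9 ft/s

By similar triangles: 14/(x+s) = 5/s
Solving: s = 5x/9
ds/dt = 5/9 · dx/dt = 5/9 · 8 = 40/9 ft/s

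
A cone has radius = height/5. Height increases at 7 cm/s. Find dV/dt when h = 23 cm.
3703π/25 cm³/s

V = (1/3)π(h/5)²h = πh³/75
dV/dt = πh²/25 · 7
At h = 23: dV/dt = 3703π/25 cm³/s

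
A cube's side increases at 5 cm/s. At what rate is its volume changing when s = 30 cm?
13500 cm³/s

V = s³
dV/dt = 3s² · ds/dt = 3·30²·5 = 13500 cm³/s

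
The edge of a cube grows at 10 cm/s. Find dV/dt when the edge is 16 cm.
7680 cm³/s

V = s³
dV/dt = 3s² · ds/dt = 3·16²·10 = 7680 cm³/s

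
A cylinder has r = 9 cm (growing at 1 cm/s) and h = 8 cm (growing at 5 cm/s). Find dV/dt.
549π cm³/s

V = πr²h
dV/dt = 2πrh·dr/dt + πr²·dh/dt
= 2π(9)(8)(1) + π(9)²(5)
= 549π cm³/s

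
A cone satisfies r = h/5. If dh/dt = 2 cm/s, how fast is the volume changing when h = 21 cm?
882π/25 cm³/s

V = (1/3)π(h/5)²h = πh³/75
dV/dt = πh²/25 · 2
At h = 21: dV/dt = 882π/25 cm³/s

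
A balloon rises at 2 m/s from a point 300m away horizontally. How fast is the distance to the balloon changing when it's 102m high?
34√2789/2789 ≈ 0.6438 m/s

z² = 300² + y²
z = √(300² + 102²) = 6√2789
dz/dt = y/z · dy/dt = 102/(6√2789) · 2 = 34√2789/2789 ≈ 0.6438 m/s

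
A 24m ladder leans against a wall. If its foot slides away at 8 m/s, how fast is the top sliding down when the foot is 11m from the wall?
88√455/455 ≈ 4.126 m/s

x² + y² = 24²
2x·dx/dt + 2y·dy/dt = 0
dy/dt = -x/y · dx/dt = -11/√455 · 8 = -88√455/455 m/s
The top is descending at 88√455/455 ≈ 4.126 m/s.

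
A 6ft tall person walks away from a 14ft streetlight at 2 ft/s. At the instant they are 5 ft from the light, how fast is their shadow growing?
3/2 ft/s

By similar triangles: 14/(x+s) = 6/s
Solving: s = 6x/8
ds/dt = 6/8 · dx/dt = 3/4 · 2 = 3/2 ft/s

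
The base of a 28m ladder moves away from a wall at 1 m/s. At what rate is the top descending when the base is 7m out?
√15/15 ≈ 0.2582 m/s

x² + y² = 28²
2x·dx/dt + 2y·dy/dt = 0
dy/dt = -x/y · dx/dt = -7/(7√15) · 1 = -√15/15 m/s
The top is descending at √15/15 ≈ 0.2582 m/s.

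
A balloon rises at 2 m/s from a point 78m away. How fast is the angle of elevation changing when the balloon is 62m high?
0.015713 rad/s

tan(θ) = y/78
sec²(θ) · dθ/dt = (1/78) · dy/dt
dθ/dt = cos²(θ)/78 · 2 = 78/(78² + 62²) · 2
dθ/dt = 0.015713 rad/s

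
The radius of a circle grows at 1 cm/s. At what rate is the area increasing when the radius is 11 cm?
22π cm²/s

A = πr²
dA/dt = 2πr · dr/dt = 2π(11)(1) = 22π cm²/s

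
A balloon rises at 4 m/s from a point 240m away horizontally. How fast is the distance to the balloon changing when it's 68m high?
68√3889/3889 ≈ 1.09 m/s

z² = 240² + y²
z = √(240² + 68²) = 4√3889
dz/dt = y/z · dy/dt = 68/(4√3889) · 4 = 68√3889/3889 ≈ 1.09 m/s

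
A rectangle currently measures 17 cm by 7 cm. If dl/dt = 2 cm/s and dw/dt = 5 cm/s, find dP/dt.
14 cm/s

P = 2(l + w)
dP/dt = 2(dl/dt + dw/dt) = 2(2 + 5) = 14 cm/s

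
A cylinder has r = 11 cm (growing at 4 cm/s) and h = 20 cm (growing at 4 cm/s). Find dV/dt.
2244π cm³/s

V = πr²h
dV/dt = 2πrh·dr/dt + πr²·dh/dt
= 2π(11)(20)(4) + π(11)²(4)
= 2244π cm³/s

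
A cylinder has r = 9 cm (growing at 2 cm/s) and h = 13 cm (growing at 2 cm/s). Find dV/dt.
630π cm³/s

V = πr²h
dV/dt = 2πrh·dr/dt + πr²·dh/dt
= 2π(9)(13)(2) + π(9)²(2)
= 630π cm³/s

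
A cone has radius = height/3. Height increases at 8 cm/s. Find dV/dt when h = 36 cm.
1152π cm³/s

V = (1/3)π(h/3)²h = πh³/27
dV/dt = πh²/9 · 8
At h = 36: dV/dt = 1152π cm³/s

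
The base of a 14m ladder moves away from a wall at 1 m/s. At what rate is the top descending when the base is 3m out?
3√187/187 ≈ 0.2194 m/s

x² + y² = 14²
2x·dx/dt + 2y·dy/dt = 0
dy/dt = -x/y · dx/dt = -3/√187 · 1 = -3√187/187 m/s
The top is descending at 3√187/187 ≈ 0.2194 m/s.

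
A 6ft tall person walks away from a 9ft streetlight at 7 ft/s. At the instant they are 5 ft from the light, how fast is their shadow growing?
14 ft/s

By similar triangles: 9/(x+s) = 6/s
Solving: s = 6x/3
ds/dt = 6/3 · dx/dt = 2 · 7 = 14 ft/s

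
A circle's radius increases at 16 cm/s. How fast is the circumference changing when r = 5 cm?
32π cm/s

C = 2πr
dC/dt = 2π · dr/dt = 2π · 16 = 32π cm/s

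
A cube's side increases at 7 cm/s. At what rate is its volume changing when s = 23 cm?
11109 cm³/s

V = s³
dV/dt = 3s² · ds/dt = 3·23²·7 = 11109 cm³/s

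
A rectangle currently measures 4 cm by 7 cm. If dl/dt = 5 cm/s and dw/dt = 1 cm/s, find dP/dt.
12 cm/s

P = 2(l + w)
dP/dt = 2(dl/dt + dw/dt) = 2(5 + 1) = 12 cm/s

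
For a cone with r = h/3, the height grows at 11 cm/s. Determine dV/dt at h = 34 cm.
12716π/9 cm³/s

V = (1/3)π(h/3)²h = πh³/27
dV/dt = πh²/9 · 11
At h = 34: dV/dt = 12716π/9 cm³/s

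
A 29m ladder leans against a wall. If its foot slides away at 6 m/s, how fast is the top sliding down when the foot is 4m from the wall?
8√33/55 ≈ 0.8356 m/s

x² + y² = 29²
2x·dx/dt + 2y·dy/dt = 0
dy/dt = -x/y · dx/dt = -4/(5√33) · 6 = -8√33/55 m/s
The top is descending at 8√33/55 ≈ 0.8356 m/s.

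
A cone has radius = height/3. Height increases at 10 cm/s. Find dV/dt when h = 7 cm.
490π/9 cm³/s

V = (1/3)π(h/3)²h = πh³/27
dV/dt = πh²/9 · 10
At h = 7: dV/dt = 490π/9 cm³/s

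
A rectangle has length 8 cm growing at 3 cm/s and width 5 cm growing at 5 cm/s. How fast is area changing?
55 cm²/s

A = lw
dA/dt = w·dl/dt + l·dw/dt = 5·3 + 8·5 = 55 cm²/s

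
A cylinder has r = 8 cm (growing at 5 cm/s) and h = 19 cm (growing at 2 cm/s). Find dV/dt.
1648π cm³/s

V = πr²h
dV/dt = 2πrh·dr/dt + πr²·dh/dt
= 2π(8)(19)(5) + π(8)²(2)
= 1648π cm³/s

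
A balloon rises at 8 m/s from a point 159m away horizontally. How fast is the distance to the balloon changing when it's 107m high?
428√36730/18365 ≈ 4.466 m/s

z² = 159² + y²
z = √(159² + 107²) = √36730
dz/dt = y/z · dy/dt = 107/√36730 · 8 = 428√36730/18365 ≈ 4.466 m/s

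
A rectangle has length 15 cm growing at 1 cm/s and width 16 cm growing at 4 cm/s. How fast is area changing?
76 cm²/s

A = lw
dA/dt = w·dl/dt + l·dw/dt = 16·1 + 15·4 = 76 cm²/s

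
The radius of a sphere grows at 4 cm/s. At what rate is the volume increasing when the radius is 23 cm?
8464π cm³/s

V = (4/3)πr³
dV/dt = dV/dr · dr/dt = 4πr² · 4
At r = 23: dV/dt = 8464π cm³/s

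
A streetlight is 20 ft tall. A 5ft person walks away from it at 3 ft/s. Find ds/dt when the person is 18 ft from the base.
1 ft/s

By similar triangles: 20/(x+s) = 5/s
Solving: s = 5x/15
ds/dt = 5/15 · dx/dt = 1/3 · 3 = 1 ft/s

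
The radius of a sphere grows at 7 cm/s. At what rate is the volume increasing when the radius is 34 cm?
32368π cm³/s

V = (4/3)πr³
dV/dt = dV/dr · dr/dt = 4πr² · 7
At r = 34: dV/dt = 32368π cm³/s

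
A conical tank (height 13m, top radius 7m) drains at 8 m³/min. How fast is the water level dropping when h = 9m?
1352/(3969π) ≈ 0.1084 m/min

r/h = 7/13, so r = (7/13)h
V = (1/3)πr²h = (1/3)π((7/13)h)²h = (49/507)πh³
dV/dh = (49/169)πh²
dh/dt = (dV/dt)/(dV/dh) = -8/((49/169)π·9²) = -1352/(3969π) m/min
The level is dropping at 1352/(3969π) ≈ 0.1084 m/min.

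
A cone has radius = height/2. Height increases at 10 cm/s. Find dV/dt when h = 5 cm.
125π/2 cm³/s

V = (1/3)π(h/2)²h = πh³/12
dV/dt = πh²/4 · 10
At h = 5: dV/dt = 125π/2 cm³/s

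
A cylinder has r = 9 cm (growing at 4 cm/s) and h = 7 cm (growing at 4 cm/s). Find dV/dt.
828π cm³/s

V = πr²h
dV/dt = 2πrh·dr/dt + πr²·dh/dt
= 2π(9)(7)(4) + π(9)²(4)
= 828π cm³/s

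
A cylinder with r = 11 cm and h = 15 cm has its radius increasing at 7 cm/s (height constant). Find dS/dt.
518π cm²/s

S = 2πrh + 2πr² (lateral + bases)
dS/dt = (2πh + 4πr)·dr/dt = (2π·15 + 4π·11)·7
= 518π cm²/s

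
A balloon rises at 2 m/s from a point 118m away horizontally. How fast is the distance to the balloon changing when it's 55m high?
110√16949/16949 ≈ 0.8449 m/s

z² = 118² + y²
z = √(118² + 55²) = √16949
dz/dt = y/z · dy/dt = 55/√16949 · 2 = 110√16949/16949 ≈ 0.8449 m/s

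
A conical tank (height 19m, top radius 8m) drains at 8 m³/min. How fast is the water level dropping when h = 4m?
361/(128π) ≈ 0.8977 m/min

r/h = 8/19, so r = (8/19)h
V = (1/3)πr²h = (1/3)π((8/19)h)²h = (64/1083)πh³
dV/dh = (64/361)πh²
dh/dt = (dV/dt)/(dV/dh) = -8/((64/361)π·4²) = -361/(128π) m/min
The level is dropping at 361/(128π) ≈ 0.8977 m/min.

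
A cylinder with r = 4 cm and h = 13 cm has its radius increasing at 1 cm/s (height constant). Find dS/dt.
42π cm²/s

S = 2πrh + 2πr² (lateral + bases)
dS/dt = (2πh + 4πr)·dr/dt = (2π·13 + 4π·4)·1
= 42π cm²/s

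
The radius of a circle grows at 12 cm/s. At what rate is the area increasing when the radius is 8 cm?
192π cm²/s

A = πr²
dA/dt = 2πr · dr/dt = 2π(8)(12) = 192π cm²/s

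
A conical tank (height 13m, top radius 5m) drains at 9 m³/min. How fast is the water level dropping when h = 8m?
1521/(1600π) ≈ 0.3026 m/min

r/h = 5/13, so r = (5/13)h
V = (1/3)πr²h = (1/3)π((5/13)h)²h = (25/507)πh³
dV/dh = (25/169)πh²
dh/dt = (dV/dt)/(dV/dh) = -9/((25/169)π·8²) = -1521/(1600π) m/min
The level is dropping at 1521/(1600π) ≈ 0.3026 m/min.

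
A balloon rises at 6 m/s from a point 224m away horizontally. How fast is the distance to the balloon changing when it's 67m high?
402√65/1885 ≈ 1.719 m/s

z² = 224² + y²
z = √(224² + 67²) = 29√65
dz/dt = y/z · dy/dt = 67/(29√65) · 6 = 402√65/1885 ≈ 1.719 m/s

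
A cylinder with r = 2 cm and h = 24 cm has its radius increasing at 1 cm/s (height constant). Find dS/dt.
56π cm²/s

S = 2πrh + 2πr² (lateral + bases)
dS/dt = (2πh + 4πr)·dr/dt = (2π·24 + 4π·2)·1
= 56π cm²/s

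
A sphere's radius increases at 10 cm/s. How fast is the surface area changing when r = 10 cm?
800π cm²/s

S = 4πr²
dS/dt = dS/dr · dr/dt = 8πr · 10
At r = 10: dS/dt = 800π cm²/s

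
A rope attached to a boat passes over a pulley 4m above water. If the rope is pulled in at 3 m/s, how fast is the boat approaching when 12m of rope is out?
9√2/4 ≈ 3.182 m/s

rope² = x² + 4²
x = √(12² - 4²) = 8√2
dx/dt = (rope/x) · d(rope)/dt = (12/(8√2)) · (-3) = -9√2/4 m/s
The boat approaches at 9√2/4 ≈ 3.182 m/s.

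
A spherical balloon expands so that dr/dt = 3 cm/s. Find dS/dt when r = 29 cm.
696π cm²/s

S = 4πr²
dS/dt = dS/dr · dr/dt = 8πr · 3
At r = 29: dS/dt = 696π cm²/s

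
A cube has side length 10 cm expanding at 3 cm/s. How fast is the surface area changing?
360 cm²/s

A = 6s²
dA/dt = 12s · ds/dt = 12·10·3 = 360 cm²/s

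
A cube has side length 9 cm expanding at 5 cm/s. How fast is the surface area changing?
540 cm²/s

A = 6s²
dA/dt = 12s · ds/dt = 12·9·5 = 540 cm²/s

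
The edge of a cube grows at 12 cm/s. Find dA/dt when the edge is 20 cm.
2880 cm²/s

A = 6s²
dA/dt = 12s · ds/dt = 12·20·12 = 2880 cm²/s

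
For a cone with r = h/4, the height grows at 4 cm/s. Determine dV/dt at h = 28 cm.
196π cm³/s

V = (1/3)π(h/4)²h = πh³/48
dV/dt = πh²/16 · 4
At h = 28: dV/dt = 196π cm³/s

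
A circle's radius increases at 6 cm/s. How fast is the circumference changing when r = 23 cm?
12π cm/s

C = 2πr
dC/dt = 2π · dr/dt = 2π · 6 = 12π cm/s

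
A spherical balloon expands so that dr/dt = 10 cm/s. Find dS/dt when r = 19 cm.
1520π cm²/s

S = 4πr²
dS/dt = dS/dr · dr/dt = 8πr · 10
At r = 19: dS/dt = 1520π cm²/s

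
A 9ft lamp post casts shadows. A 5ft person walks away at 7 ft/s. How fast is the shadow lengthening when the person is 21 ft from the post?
35/4 ft/s

By similar triangles: 9/(x+s) = 5/s
Solving: s = 5x/4
ds/dt = 5/4 · dx/dt = 5/4 · 7 = 35/4 ft/s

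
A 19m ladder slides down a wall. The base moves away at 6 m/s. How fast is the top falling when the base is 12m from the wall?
72√217/217 ≈ 4.888 m/s

x² + y² = 19²
2x·dx/dt + 2y·dy/dt = 0
dy/dt = -x/y · dx/dt = -12/√217 · 6 = -72√217/217 m/s
The top is descending at 72√217/217 ≈ 4.888 m/s.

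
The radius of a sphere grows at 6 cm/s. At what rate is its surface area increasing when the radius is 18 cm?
864π cm²/s

S = 4πr²
dS/dt = dS/dr · dr/dt = 8πr · 6
At r = 18: dS/dt = 864π cm²/s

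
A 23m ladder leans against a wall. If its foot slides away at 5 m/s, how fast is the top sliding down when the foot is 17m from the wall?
17√15/12 ≈ 5.487 m/s

x² + y² = 23²
2x·dx/dt + 2y·dy/dt = 0
dy/dt = -x/y · dx/dt = -17/(4√15) · 5 = -17√15/12 m/s
The top is descending at 17√15/12 ≈ 5.487 m/s.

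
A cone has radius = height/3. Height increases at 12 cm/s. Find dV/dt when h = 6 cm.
48π cm³/s

V = (1/3)π(h/3)²h = πh³/27
dV/dt = πh²/9 · 12
At h = 6: dV/dt = 48π cm³/s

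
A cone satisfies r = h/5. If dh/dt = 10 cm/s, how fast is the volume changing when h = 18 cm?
648π/5 cm³/s

V = (1/3)π(h/5)²h = πh³/75
dV/dt = πh²/25 · 10
At h = 18: dV/dt = 648π/5 cm³/s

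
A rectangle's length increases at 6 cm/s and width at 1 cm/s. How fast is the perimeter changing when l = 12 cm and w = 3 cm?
14 cm/s

P = 2(l + w)
dP/dt = 2(dl/dt + dw/dt) = 2(6 + 1) = 14 cm/s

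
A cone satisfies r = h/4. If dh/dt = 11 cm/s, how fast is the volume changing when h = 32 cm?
704π cm³/s

V = (1/3)π(h/4)²h = πh³/48
dV/dt = πh²/16 · 11
At h = 32: dV/dt = 704π cm³/s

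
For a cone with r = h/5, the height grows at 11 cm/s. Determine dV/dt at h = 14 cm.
2156π/25 cm³/s

V = (1/3)π(h/5)²h = πh³/75
dV/dt = πh²/25 · 11
At h = 14: dV/dt = 2156π/25 cm³/s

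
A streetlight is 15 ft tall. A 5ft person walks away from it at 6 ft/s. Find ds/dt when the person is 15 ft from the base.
3 ft/s

By similar triangles: 15/(x+s) = 5/s
Solving: s = 5x/10
ds/dt = 5/10 · dx/dt = 1/2 · 6 = 3 ft/s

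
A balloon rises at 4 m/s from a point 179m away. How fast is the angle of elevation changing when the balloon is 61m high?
0.020021 rad/s

tan(θ) = y/179
sec²(θ) · dθ/dt = (1/179) · dy/dt
dθ/dt = cos²(θ)/179 · 4 = 179/(179² + 61²) · 4
dθ/dt = 0.020021 rad/s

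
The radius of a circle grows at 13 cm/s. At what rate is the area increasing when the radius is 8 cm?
208π cm²/s

A = πr²
dA/dt = 2πr · dr/dt = 2π(8)(13) = 208π cm²/s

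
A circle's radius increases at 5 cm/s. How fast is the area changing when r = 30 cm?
300π cm²/s

A = πr²
dA/dt = 2πr · dr/dt = 2π(30)(5) = 300π cm²/s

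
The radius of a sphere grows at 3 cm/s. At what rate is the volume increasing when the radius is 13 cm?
2028π cm³/s

V = (4/3)πr³
dV/dt = dV/dr · dr/dt = 4πr² · 3
At r = 13: dV/dt = 2028π cm³/s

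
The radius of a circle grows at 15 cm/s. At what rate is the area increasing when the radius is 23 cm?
690π cm²/s

A = πr²
dA/dt = 2πr · dr/dt = 2π(23)(15) = 690π cm²/s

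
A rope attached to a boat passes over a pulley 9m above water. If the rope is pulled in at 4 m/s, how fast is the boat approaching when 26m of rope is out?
104√595/595 ≈ 4.264 m/s

rope² = x² + 9²
x = √(26² - 9²) = √595
dx/dt = (rope/x) · d(rope)/dt = (26/√595) · (-4) = -104√595/595 m/s
The boat approaches at 104√595/595 ≈ 4.264 m/s.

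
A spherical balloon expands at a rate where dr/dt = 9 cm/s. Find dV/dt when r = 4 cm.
576π cm³/s

V = (4/3)πr³
dV/dt = dV/dr · dr/dt = 4πr² · 9
At r = 4: dV/dt = 576π cm³/s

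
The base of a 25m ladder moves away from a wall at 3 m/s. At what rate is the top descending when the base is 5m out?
√6/4 ≈ 0.6124 m/s

x² + y² = 25²
2x·dx/dt + 2y·dy/dt = 0
dy/dt = -x/y · dx/dt = -5/(10√6) · 3 = -√6/4 m/s
The top is descending at √6/4 ≈ 0.6124 m/s.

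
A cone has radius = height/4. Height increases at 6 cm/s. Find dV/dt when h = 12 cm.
54π cm³/s

V = (1/3)π(h/4)²h = πh³/48
dV/dt = πh²/16 · 6
At h = 12: dV/dt = 54π cm³/s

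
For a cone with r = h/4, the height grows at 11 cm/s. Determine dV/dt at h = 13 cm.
1859π/16 cm³/s

V = (1/3)π(h/4)²h = πh³/48
dV/dt = πh²/16 · 11
At h = 13: dV/dt = 1859π/16 cm³/s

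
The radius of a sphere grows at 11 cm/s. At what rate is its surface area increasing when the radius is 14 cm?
1232π cm²/s

S = 4πr²
dS/dt = dS/dr · dr/dt = 8πr · 11
At r = 14: dS/dt = 1232π cm²/s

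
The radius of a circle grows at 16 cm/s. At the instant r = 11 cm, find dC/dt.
32π cm/s

C = 2πr
dC/dt = 2π · dr/dt = 2π · 16 = 32π cm/s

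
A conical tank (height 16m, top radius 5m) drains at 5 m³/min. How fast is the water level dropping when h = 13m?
256/(845π) ≈ 0.09643 m/min

r/h = 5/16, so r = (5/16)h
V = (1/3)πr²h = (1/3)π((5/16)h)²h = (25/768)πh³
dV/dh = (25/256)πh²
dh/dt = (dV/dt)/(dV/dh) = -5/((25/256)π·13²) = -256/(845π) m/min
The level is dropping at 256/(845π) ≈ 0.09643 m/min.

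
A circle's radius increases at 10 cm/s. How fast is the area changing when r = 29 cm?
580π cm²/s

A = πr²
dA/dt = 2πr · dr/dt = 2π(29)(10) = 580π cm²/s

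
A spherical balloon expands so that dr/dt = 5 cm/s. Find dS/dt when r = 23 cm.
920π cm²/s

S = 4πr²
dS/dt = dS/dr · dr/dt = 8πr · 5
At r = 23: dS/dt = 920π cm²/s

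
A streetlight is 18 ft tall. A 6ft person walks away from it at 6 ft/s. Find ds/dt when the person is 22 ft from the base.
3 ft/s

By similar triangles: 18/(x+s) = 6/s
Solving: s = 6x/12
ds/dt = 6/12 · dx/dt = 1/2 · 6 = 3 ft/s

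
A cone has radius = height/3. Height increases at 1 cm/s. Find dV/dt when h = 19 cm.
361π/9 cm³/s

V = (1/3)π(h/3)²h = πh³/27
dV/dt = πh²/9 · 1
At h = 19: dV/dt = 361π/9 cm³/s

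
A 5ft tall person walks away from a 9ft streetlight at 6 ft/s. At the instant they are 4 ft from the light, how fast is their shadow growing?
15/2 ft/s

By similar triangles: 9/(x+s) = 5/s
Solving: s = 5x/4
ds/dt = 5/4 · dx/dt = 5/4 · 6 = 15/2 ft/s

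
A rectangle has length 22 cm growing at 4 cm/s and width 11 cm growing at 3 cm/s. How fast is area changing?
110 cm²/s

A = lw
dA/dt = w·dl/dt + l·dw/dt = 11·4 + 22·3 = 110 cm²/s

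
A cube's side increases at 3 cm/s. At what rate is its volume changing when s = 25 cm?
5625 cm³/s

V = s³
dV/dt = 3s² · ds/dt = 3·25²·3 = 5625 cm³/s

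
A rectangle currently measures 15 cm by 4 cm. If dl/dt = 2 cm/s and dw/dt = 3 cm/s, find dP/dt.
10 cm/s

P = 2(l + w)
dP/dt = 2(dl/dt + dw/dt) = 2(2 + 3) = 10 cm/s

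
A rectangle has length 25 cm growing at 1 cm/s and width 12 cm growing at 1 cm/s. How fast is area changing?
37 cm²/s

A = lw
dA/dt = w·dl/dt + l·dw/dt = 12·1 + 25·1 = 37 cm²/s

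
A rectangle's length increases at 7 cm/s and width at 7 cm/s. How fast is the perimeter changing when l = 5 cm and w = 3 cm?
28 cm/s

P = 2(l + w)
dP/dt = 2(dl/dt + dw/dt) = 2(7 + 7) = 28 cm/s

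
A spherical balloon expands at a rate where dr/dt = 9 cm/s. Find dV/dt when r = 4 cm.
576π cm³/s

V = (4/3)πr³
dV/dt = dV/dr · dr/dt = 4πr² · 9
At r = 4: dV/dt = 576π cm³/s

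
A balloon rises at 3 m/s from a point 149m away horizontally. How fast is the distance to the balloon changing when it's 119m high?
357√36362/36362 ≈ 1.872 m/s

z² = 149² + y²
z = √(149² + 119²) = √36362
dz/dt = y/z · dy/dt = 119/√36362 · 3 = 357√36362/36362 ≈ 1.872 m/s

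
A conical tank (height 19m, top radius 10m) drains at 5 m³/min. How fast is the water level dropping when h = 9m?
361/(1620π) ≈ 0.07093 m/min

r/h = 10/19, so r = (10/19)h
V = (1/3)πr²h = (1/3)π((10/19)h)²h = (100/1083)πh³
dV/dh = (100/361)πh²
dh/dt = (dV/dt)/(dV/dh) = -5/((100/361)π·9²) = -361/(1620π) m/min
The level is dropping at 361/(1620π) ≈ 0.07093 m/min.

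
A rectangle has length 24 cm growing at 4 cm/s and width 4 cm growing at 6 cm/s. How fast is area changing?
160 cm²/s

A = lw
dA/dt = w·dl/dt + l·dw/dt = 4·4 + 24·6 = 160 cm²/s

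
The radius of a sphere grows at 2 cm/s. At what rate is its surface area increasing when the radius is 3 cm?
48π cm²/s

S = 4πr²
dS/dt = dS/dr · dr/dt = 8πr · 2
At r = 3: dS/dt = 48π cm²/s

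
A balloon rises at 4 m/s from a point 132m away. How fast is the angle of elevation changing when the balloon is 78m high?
0.02246 rad/s

tan(θ) = y/132
sec²(θ) · dθ/dt = (1/132) · dy/dt
dθ/dt = cos²(θ)/132 · 4 = 132/(132² + 78²) · 4
dθ/dt = 0.02246 rad/s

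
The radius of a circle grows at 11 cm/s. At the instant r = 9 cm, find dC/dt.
22π cm/s

C = 2πr
dC/dt = 2π · dr/dt = 2π · 11 = 22π cm/s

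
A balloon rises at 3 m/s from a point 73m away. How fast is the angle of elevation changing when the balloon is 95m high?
0.015257 rad/s

tan(θ) = y/73
sec²(θ) · dθ/dt = (1/73) · dy/dt
dθ/dt = cos²(θ)/73 · 3 = 73/(73² + 95²) · 3
dθ/dt = 0.015257 rad/s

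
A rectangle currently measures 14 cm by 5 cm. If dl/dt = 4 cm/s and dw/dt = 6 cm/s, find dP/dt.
20 cm/s

P = 2(l + w)
dP/dt = 2(dl/dt + dw/dt) = 2(4 + 6) = 20 cm/s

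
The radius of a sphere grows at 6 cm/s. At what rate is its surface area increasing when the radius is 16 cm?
768π cm²/s

S = 4πr²
dS/dt = dS/dr · dr/dt = 8πr · 6
At r = 16: dS/dt = 768π cm²/s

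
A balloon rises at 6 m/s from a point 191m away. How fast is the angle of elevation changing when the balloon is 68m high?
0.02788 rad/s

tan(θ) = y/191
sec²(θ) · dθ/dt = (1/191) · dy/dt
dθ/dt = cos²(θ)/191 · 6 = 191/(191² + 68²) · 6
dθ/dt = 0.02788 rad/s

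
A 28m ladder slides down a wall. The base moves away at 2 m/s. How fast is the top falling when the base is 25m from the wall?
50√159/159 ≈ 3.965 m/s

x² + y² = 28²
2x·dx/dt + 2y·dy/dt = 0
dy/dt = -x/y · dx/dt = -25/√159 · 2 = -50√159/159 m/s
The top is descending at 50√159/159 ≈ 3.965 m/s.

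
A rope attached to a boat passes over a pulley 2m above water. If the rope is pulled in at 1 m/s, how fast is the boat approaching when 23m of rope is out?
23√21/105 ≈ 1.004 m/s

rope² = x² + 2²
x = √(23² - 2²) = 5√21
dx/dt = (rope/x) · d(rope)/dt = (23/(5√21)) · (-1) = -23√21/105 m/s
The boat approaches at 23√21/105 ≈ 1.004 m/s.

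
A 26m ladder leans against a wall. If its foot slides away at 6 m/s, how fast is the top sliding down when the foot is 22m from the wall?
11√3/2 ≈ 9.526 m/s

x² + y² = 26²
2x·dx/dt + 2y·dy/dt = 0
dy/dt = -x/y · dx/dt = -22/(8√3) · 6 = -11√3/2 m/s
The top is descending at 11√3/2 ≈ 9.526 m/s.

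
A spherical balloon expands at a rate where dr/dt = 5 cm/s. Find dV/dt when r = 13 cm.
3380π cm³/s

V = (4/3)πr³
dV/dt = dV/dr · dr/dt = 4πr² · 5
At r = 13: dV/dt = 3380π cm³/s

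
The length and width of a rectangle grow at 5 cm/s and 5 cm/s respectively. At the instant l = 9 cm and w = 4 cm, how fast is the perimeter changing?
20 cm/s

P = 2(l + w)
dP/dt = 2(dl/dt + dw/dt) = 2(5 + 5) = 20 cm/s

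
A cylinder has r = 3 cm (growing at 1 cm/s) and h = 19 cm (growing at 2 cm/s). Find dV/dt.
132π cm³/s

V = πr²h
dV/dt = 2πrh·dr/dt + πr²·dh/dt
= 2π(3)(19)(1) + π(3)²(2)
= 132π cm³/s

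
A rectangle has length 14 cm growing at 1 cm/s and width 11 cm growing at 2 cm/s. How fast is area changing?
39 cm²/s

A = lw
dA/dt = w·dl/dt + l·dw/dt = 11·1 + 14·2 = 39 cm²/s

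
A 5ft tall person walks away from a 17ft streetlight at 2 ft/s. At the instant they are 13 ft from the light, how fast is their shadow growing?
5/6 ft/s

By similar triangles: 17/(x+s) = 5/s
Solving: s = 5x/12
ds/dt = 5/12 · dx/dt = 5/12 · 2 = 5/6 ft/s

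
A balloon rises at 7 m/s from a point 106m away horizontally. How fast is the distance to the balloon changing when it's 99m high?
693√21037/21037 ≈ 4.778 m/s

z² = 106² + y²
z = √(106² + 99²) = √21037
dz/dt = y/z · dy/dt = 99/√21037 · 7 = 693√21037/21037 ≈ 4.778 m/s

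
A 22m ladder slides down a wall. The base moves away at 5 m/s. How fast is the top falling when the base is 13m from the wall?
13√35/21 ≈ 3.662 m/s

x² + y² = 22²
2x·dx/dt + 2y·dy/dt = 0
dy/dt = -x/y · dx/dt = -13/(3√35) · 5 = -13√35/21 m/s
The top is descending at 13√35/21 ≈ 3.662 m/s.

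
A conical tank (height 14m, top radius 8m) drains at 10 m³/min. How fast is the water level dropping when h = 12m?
245/(1152π) ≈ 0.0677 m/min

r/h = 8/14, so r = (4/7)h
V = (1/3)πr²h = (1/3)π((4/7)h)²h = (16/147)πh³
dV/dh = (16/49)πh²
dh/dt = (dV/dt)/(dV/dh) = -10/((16/49)π·12²) = -245/(1152π) m/min
The level is dropping at 245/(1152π) ≈ 0.0677 m/min.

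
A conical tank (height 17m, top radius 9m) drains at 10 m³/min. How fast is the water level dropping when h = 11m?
2890/(9801π) ≈ 0.09386 m/min

r/h = 9/17, so r = (9/17)h
V = (1/3)πr²h = (1/3)π((9/17)h)²h = (27/289)πh³
dV/dh = (81/289)πh²
dh/dt = (dV/dt)/(dV/dh) = -10/((81/289)π·11²) = -2890/(9801π) m/min
The level is dropping at 2890/(9801π) ≈ 0.09386 m/min.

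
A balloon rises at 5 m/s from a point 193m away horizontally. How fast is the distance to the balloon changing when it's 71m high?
71√42290/8458 ≈ 1.726 m/s

z² = 193² + y²
z = √(193² + 71²) = √42290
dz/dt = y/z · dy/dt = 71/√42290 · 5 = 71√42290/8458 ≈ 1.726 m/s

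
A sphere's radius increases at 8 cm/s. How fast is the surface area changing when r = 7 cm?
448π cm²/s

S = 4πr²
dS/dt = dS/dr · dr/dt = 8πr · 8
At r = 7: dS/dt = 448π cm²/s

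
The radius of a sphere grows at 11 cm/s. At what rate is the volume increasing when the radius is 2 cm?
176π cm³/s

V = (4/3)πr³
dV/dt = dV/dr · dr/dt = 4πr² · 11
At r = 2: dV/dt = 176π cm³/s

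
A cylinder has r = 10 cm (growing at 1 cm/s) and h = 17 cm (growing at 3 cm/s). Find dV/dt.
640π cm³/s

V = πr²h
dV/dt = 2πrh·dr/dt + πr²·dh/dt
= 2π(10)(17)(1) + π(10)²(3)
= 640π cm³/s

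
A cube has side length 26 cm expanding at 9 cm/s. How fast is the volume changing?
18252 cm³/s

V = s³
dV/dt = 3s² · ds/dt = 3·26²·9 = 18252 cm³/s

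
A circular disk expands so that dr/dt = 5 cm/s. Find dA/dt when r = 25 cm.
250π cm²/s

A = πr²
dA/dt = 2πr · dr/dt = 2π(25)(5) = 250π cm²/s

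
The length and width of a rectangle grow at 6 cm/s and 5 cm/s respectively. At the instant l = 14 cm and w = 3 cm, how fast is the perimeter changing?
22 cm/s

P = 2(l + w)
dP/dt = 2(dl/dt + dw/dt) = 2(6 + 5) = 22 cm/s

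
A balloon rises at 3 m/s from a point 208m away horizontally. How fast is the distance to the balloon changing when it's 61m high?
183√46985/46985 ≈ 0.8443 m/s

z² = 208² + y²
z = √(208² + 61²) = √46985
dz/dt = y/z · dy/dt = 61/√46985 · 3 = 183√46985/46985 ≈ 0.8443 m/s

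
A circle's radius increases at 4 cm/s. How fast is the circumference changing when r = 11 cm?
8π cm/s

C = 2πr
dC/dt = 2π · dr/dt = 2π · 4 = 8π cm/s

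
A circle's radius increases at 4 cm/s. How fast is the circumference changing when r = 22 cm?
8π cm/s

C = 2πr
dC/dt = 2π · dr/dt = 2π · 4 = 8π cm/s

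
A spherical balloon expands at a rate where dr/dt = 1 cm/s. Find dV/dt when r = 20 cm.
1600π cm³/s

V = (4/3)πr³
dV/dt = dV/dr · dr/dt = 4πr² · 1
At r = 20: dV/dt = 1600π cm³/s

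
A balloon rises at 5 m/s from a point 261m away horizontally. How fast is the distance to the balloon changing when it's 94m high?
470√76957/76957 ≈ 1.694 m/s

z² = 261² + y²
z = √(261² + 94²) = √76957
dz/dt = y/z · dy/dt = 94/√76957 · 5 = 470√76957/76957 ≈ 1.694 m/s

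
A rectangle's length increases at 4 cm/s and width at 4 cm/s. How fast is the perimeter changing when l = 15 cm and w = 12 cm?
16 cm/s

P = 2(l + w)
dP/dt = 2(dl/dt + dw/dt) = 2(4 + 4) = 16 cm/s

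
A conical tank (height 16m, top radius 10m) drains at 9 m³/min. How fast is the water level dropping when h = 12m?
4/(25π) ≈ 0.05093 m/min

r/h = 10/16, so r = (5/8)h
V = (1/3)πr²h = (1/3)π((5/8)h)²h = (25/192)πh³
dV/dh = (25/64)πh²
dh/dt = (dV/dt)/(dV/dh) = -9/((25/64)π·12²) = -4/(25π) m/min
The level is dropping at 4/(25π) ≈ 0.05093 m/min.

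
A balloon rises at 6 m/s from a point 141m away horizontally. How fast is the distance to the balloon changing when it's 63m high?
63√106/265 ≈ 2.448 m/s

z² = 141² + y²
z = √(141² + 63²) = 15√106
dz/dt = y/z · dy/dt = 63/(15√106) · 6 = 63√106/265 ≈ 2.448 m/s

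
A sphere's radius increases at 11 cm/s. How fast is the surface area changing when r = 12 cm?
1056π cm²/s

S = 4πr²
dS/dt = dS/dr · dr/dt = 8πr · 11
At r = 12: dS/dt = 1056π cm²/s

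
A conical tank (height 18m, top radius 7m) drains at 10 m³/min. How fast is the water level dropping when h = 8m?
405/(392π) ≈ 0.3289 m/min

r/h = 7/18, so r = (7/18)h
V = (1/3)πr²h = (1/3)π((7/18)h)²h = (49/972)πh³
dV/dh = (49/324)πh²
dh/dt = (dV/dt)/(dV/dh) = -10/((49/324)π·8²) = -405/(392π) m/min
The level is dropping at 405/(392π) ≈ 0.3289 m/min.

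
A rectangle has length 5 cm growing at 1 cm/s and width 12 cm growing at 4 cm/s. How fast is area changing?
32 cm²/s

A = lw
dA/dt = w·dl/dt + l·dw/dt = 12·1 + 5·4 = 32 cm²/s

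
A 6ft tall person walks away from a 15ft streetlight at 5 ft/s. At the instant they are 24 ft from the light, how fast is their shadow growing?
10/3 ft/s

By similar triangles: 15/(x+s) = 6/s
Solving: s = 6x/9
ds/dt = 6/9 · dx/dt = 2/3 · 5 = 10/3 ft/s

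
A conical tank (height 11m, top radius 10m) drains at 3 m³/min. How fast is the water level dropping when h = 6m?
121/(1200π) ≈ 0.0321 m/min

r/h = 10/11, so r = (10/11)h
V = (1/3)πr²h = (1/3)π((10/11)h)²h = (100/363)πh³
dV/dh = (100/121)πh²
dh/dt = (dV/dt)/(dV/dh) = -3/((100/121)π·6²) = -121/(1200π) m/min
The level is dropping at 121/(1200π) ≈ 0.0321 m/min.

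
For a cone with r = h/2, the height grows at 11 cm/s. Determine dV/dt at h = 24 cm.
1584π cm³/s

V = (1/3)π(h/2)²h = πh³/12
dV/dt = πh²/4 · 11
At h = 24: dV/dt = 1584π cm³/s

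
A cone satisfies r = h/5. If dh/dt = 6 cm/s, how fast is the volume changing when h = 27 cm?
4374π/25 cm³/s

V = (1/3)π(h/5)²h = πh³/75
dV/dt = πh²/25 · 6
At h = 27: dV/dt = 4374π/25 cm³/s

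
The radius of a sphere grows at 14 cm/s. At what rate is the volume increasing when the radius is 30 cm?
50400π cm³/s

V = (4/3)πr³
dV/dt = dV/dr · dr/dt = 4πr² · 14
At r = 30: dV/dt = 50400π cm³/s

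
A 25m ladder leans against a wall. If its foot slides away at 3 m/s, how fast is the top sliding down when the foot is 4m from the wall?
4√609/203 ≈ 0.4863 m/s

x² + y² = 25²
2x·dx/dt + 2y·dy/dt = 0
dy/dt = -x/y · dx/dt = -4/√609 · 3 = -4√609/203 m/s
The top is descending at 4√609/203 ≈ 0.4863 m/s.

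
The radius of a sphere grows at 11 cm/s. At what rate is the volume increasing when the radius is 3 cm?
396π cm³/s

V = (4/3)πr³
dV/dt = dV/dr · dr/dt = 4πr² · 11
At r = 3: dV/dt = 396π cm³/s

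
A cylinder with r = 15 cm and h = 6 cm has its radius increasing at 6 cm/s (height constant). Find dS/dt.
432π cm²/s

S = 2πrh + 2πr² (lateral + bases)
dS/dt = (2πh + 4πr)·dr/dt = (2π·6 + 4π·15)·6
= 432π cm²/s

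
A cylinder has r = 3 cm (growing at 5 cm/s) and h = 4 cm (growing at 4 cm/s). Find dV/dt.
156π cm³/s

V = πr²h
dV/dt = 2πrh·dr/dt + πr²·dh/dt
= 2π(3)(4)(5) + π(3)²(4)
= 156π cm³/s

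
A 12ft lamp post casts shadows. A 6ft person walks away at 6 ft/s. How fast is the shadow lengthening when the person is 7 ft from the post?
6 ft/s

By similar triangles: 12/(x+s) = 6/s
Solving: s = 6x/6
ds/dt = 6/6 · dx/dt = 1 · 6 = 6 ft/s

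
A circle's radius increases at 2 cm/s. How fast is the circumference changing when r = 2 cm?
4π cm/s

C = 2πr
dC/dt = 2π · dr/dt = 2π · 2 = 4π cm/s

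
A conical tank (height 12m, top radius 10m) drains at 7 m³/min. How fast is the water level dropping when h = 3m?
28/(25π) ≈ 0.3565 m/min

r/h = 10/12, so r = (5/6)h
V = (1/3)πr²h = (1/3)π((5/6)h)²h = (25/108)πh³
dV/dh = (25/36)πh²
dh/dt = (dV/dt)/(dV/dh) = -7/((25/36)π·3²) = -28/(25π) m/min
The level is dropping at 28/(25π) ≈ 0.3565 m/min.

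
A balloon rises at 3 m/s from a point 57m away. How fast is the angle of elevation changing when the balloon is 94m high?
0.01415 rad/s

tan(θ) = y/57
sec²(θ) · dθ/dt = (1/57) · dy/dt
dθ/dt = cos²(θ)/57 · 3 = 57/(57² + 94²) · 3
dθ/dt = 0.01415 rad/s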